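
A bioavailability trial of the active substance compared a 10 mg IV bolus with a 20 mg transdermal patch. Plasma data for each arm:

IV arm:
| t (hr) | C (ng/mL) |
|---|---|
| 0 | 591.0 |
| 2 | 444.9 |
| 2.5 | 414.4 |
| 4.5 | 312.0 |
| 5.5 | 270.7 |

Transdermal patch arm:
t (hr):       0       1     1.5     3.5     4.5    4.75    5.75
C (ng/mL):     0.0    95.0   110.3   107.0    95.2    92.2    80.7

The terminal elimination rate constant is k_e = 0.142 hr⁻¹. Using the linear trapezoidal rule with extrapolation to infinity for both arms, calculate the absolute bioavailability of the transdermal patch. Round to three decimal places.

Trapezoidal AUC_0→5.5 (IV):
  [0→2]: (591.0+444.9)/2 × 2 = 1035.9
  [2→2.5]: (444.9+414.4)/2 × 0.5 = 214.825
  [2.5→4.5]: (414.4+312.0)/2 × 2 = 726.4
  [4.5→5.5]: (312.0+270.7)/2 × 1 = 291.35
  Sum = 2268.475 ng/mL·hr
IV tail: 270.7/0.142 = 1906.338; AUC_iv,0→∞ = 2268.475 + 1906.338 = 4174.813 ng/mL·hr
Trapezoidal AUC_0→5.75 (transdermal patch):
  [0→1]: (0.0+95.0)/2 × 1 = 47.5
  [1→1.5]: (95.0+110.3)/2 × 0.5 = 51.325
  [1.5→3.5]: (110.3+107.0)/2 × 2 = 217.3
  [3.5→4.5]: (107.0+95.2)/2 × 1 = 101.1
  [4.5→4.75]: (95.2+92.2)/2 × 0.25 = 23.425
  [4.75→5.75]: (92.2+80.7)/2 × 1 = 86.45
  Sum = 527.1 ng/mL·hr
transdermal patch tail: 80.7/0.142 = 568.310; AUC_ev,0→∞ = 527.1 + 568.310 = 1095.41 ng/mL·hr
F = (AUC_ev/D_ev)/(AUC_iv/D_iv) = (1095.41/20)/(4174.813/10) = 54.7705/417.4813 = 0.1312

F = 0.131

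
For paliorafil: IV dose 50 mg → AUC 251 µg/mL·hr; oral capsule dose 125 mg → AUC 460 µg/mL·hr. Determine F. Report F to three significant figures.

F = (AUC_ev / D_ev) / (AUC_iv / D_iv)
  = (460/125) / (251/50)
  = 3.68 / 5.02 = 0.7331

F = 0.733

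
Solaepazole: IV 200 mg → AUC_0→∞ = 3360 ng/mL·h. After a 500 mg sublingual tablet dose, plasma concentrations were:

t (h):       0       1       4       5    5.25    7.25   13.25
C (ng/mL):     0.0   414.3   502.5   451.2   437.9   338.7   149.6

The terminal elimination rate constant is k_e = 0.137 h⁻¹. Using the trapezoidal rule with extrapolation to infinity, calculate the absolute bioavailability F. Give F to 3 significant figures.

F = 0.655

Trapezoidal AUC_0→13.25 (sublingual tablet):
  [0→1]: (0.0+414.3)/2 × 1 = 207.15
  [1→4]: (414.3+502.5)/2 × 3 = 1375.2
  [4→5]: (502.5+451.2)/2 × 1 = 476.85
  [5→5.25]: (451.2+437.9)/2 × 0.25 = 111.1375
  [5.25→7.25]: (437.9+338.7)/2 × 2 = 776.6
  [7.25→13.25]: (338.7+149.6)/2 × 6 = 1464.9
  Sum = 4411.8375 ng/mL·h
Tail: C_last/k_e = 149.6/0.137 = 1091.971
AUC_0→∞ (sublingual tablet) = 4411.8375 + 1091.971 = 5503.8085 ng/mL·h
F = (AUC_ev/D_ev)/(AUC_iv/D_iv) = (5503.8085/500)/(3360/200) = 11.007617/16.8 = 0.6552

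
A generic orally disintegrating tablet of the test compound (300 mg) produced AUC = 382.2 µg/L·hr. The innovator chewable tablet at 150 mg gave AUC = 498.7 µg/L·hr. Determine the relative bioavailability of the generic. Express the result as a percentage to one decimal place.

F_rel = 38.3%

F_rel = (AUC_test/D_test) / (AUC_ref/D_ref)
      = (382.2/300) / (498.7/150)
      = 1.274 / 3.32467 = 0.3832 = 38.32%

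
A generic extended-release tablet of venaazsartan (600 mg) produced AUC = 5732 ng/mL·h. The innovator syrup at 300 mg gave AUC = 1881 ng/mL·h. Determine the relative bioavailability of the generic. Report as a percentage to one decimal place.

F_rel = 152.4%

F_rel = (AUC_test/D_test) / (AUC_ref/D_ref)
      = (5732/600) / (1881/300)
      = 9.55333 / 6.27 = 1.5237 = 152.37%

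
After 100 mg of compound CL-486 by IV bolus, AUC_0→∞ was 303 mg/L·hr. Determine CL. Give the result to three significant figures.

CL = Dose_iv / AUC_0→∞
   = 100 / 303 = 0.330033 L/hr

CL = 0.330 L/hr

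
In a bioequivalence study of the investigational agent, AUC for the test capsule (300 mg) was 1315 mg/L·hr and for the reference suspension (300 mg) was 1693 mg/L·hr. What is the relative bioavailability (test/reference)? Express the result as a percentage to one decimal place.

F_rel = 77.7%

F_rel = (AUC_test/D_test) / (AUC_ref/D_ref)
      = (1315/300) / (1693/300)
      = 4.38333 / 5.64333 = 0.7767 = 77.67%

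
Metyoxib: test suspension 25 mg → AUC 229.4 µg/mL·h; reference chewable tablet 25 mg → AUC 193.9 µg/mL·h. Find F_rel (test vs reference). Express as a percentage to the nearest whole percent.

F_rel = 118%

F_rel = (AUC_test/D_test) / (AUC_ref/D_ref)
      = (229.4/25) / (193.9/25)
      = 9.176 / 7.756 = 1.1831 = 118.31%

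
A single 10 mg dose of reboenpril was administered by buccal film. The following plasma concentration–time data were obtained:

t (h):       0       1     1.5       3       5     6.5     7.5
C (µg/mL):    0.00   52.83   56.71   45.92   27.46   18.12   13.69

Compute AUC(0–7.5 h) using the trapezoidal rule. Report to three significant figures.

Trapezoidal AUC_0→7.5:
  [0→1]: (0.00+52.83)/2 × 1 = 26.415
  [1→1.5]: (52.83+56.71)/2 × 0.5 = 27.385
  [1.5→3]: (56.71+45.92)/2 × 1.5 = 76.9725
  [3→5]: (45.92+27.46)/2 × 2 = 73.38
  [5→6.5]: (27.46+18.12)/2 × 1.5 = 34.185
  [6.5→7.5]: (18.12+13.69)/2 × 1 = 15.905
  Sum = 254.2425 µg/mL·h

AUC = 254 µg/mL·h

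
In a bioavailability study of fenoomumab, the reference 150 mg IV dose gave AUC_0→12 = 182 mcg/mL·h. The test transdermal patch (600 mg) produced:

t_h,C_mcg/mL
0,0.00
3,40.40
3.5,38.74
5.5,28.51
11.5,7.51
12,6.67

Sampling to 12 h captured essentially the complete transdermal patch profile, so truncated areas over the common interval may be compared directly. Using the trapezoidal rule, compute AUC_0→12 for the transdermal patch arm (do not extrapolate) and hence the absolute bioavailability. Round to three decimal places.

Trapezoidal AUC_0→12 (transdermal patch):
  [0→3]: (0.00+40.40)/2 × 3 = 60.6
  [3→3.5]: (40.40+38.74)/2 × 0.5 = 19.785
  [3.5→5.5]: (38.74+28.51)/2 × 2 = 67.25
  [5.5→11.5]: (28.51+7.51)/2 × 6 = 108.06
  [11.5→12]: (7.51+6.67)/2 × 0.5 = 3.545
  Sum = 259.24 mcg/mL·h
F = (AUC_ev/D_ev)/(AUC_iv/D_iv) = (259.24/600)/(182/150) = 0.432067/1.21333 = 0.3561

F = 0.356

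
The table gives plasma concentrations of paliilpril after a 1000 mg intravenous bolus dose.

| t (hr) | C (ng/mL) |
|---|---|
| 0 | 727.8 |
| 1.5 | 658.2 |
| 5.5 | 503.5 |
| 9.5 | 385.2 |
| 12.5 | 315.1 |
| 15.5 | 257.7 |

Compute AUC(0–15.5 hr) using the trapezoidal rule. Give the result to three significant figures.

AUC = 7050 ng/mL·hr

Trapezoidal AUC_0→15.5:
  [0→1.5]: (727.8+658.2)/2 × 1.5 = 1039.5
  [1.5→5.5]: (658.2+503.5)/2 × 4 = 2323.4
  [5.5→9.5]: (503.5+385.2)/2 × 4 = 1777.4
  [9.5→12.5]: (385.2+315.1)/2 × 3 = 1050.45
  [12.5→15.5]: (315.1+257.7)/2 × 3 = 859.2
  Sum = 7049.95 ng/mL·hr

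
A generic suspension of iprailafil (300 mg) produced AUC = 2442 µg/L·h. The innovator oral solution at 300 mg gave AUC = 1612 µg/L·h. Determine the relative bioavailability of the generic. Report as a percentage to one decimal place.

F_rel = (AUC_test/D_test) / (AUC_ref/D_ref)
      = (2442/300) / (1612/300)
      = 8.14 / 5.37333 = 1.5149 = 151.49%

F_rel = 151.5%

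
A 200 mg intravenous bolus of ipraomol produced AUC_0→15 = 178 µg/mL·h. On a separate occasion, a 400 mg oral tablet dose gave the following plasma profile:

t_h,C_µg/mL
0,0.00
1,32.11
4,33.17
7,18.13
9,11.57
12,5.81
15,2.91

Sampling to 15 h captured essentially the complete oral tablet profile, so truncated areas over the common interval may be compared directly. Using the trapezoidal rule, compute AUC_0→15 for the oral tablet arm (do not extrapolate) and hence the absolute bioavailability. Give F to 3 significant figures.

F = 0.730

Trapezoidal AUC_0→15 (oral tablet):
  [0→1]: (0.00+32.11)/2 × 1 = 16.055
  [1→4]: (32.11+33.17)/2 × 3 = 97.92
  [4→7]: (33.17+18.13)/2 × 3 = 76.95
  [7→9]: (18.13+11.57)/2 × 2 = 29.7
  [9→12]: (11.57+5.81)/2 × 3 = 26.07
  [12→15]: (5.81+2.91)/2 × 3 = 13.08
  Sum = 259.775 µg/mL·h
F = (AUC_ev/D_ev)/(AUC_iv/D_iv) = (259.775/400)/(178/200) = 0.6494375/0.89 = 0.7297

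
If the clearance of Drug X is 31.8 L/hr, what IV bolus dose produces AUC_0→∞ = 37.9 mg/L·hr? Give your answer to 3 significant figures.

Dose = 1210 mg

Dose_iv = CL × AUC_0→∞
     = 31.8 × 37.9 = 1205.22 mg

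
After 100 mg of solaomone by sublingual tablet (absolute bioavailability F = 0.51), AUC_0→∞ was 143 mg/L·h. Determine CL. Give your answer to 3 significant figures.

CL = F × Dose / AUC_0→∞
   = 0.51 × 100 / 143 = 0.356643 L/h

CL = 0.357 L/h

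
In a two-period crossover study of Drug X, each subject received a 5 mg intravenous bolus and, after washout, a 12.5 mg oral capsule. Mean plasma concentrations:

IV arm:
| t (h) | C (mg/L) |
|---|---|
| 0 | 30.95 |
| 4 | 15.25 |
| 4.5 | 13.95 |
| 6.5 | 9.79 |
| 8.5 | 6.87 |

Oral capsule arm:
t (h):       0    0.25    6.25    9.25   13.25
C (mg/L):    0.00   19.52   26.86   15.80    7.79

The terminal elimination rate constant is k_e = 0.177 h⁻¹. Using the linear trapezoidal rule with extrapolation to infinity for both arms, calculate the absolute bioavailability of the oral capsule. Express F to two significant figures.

Trapezoidal AUC_0→8.5 (IV):
  [0→4]: (30.95+15.25)/2 × 4 = 92.4
  [4→4.5]: (15.25+13.95)/2 × 0.5 = 7.3
  [4.5→6.5]: (13.95+9.79)/2 × 2 = 23.74
  [6.5→8.5]: (9.79+6.87)/2 × 2 = 16.66
  Sum = 140.1 mg/L·h
IV tail: 6.87/0.177 = 38.814; AUC_iv,0→∞ = 140.1 + 38.814 = 178.914 mg/L·h
Trapezoidal AUC_0→13.25 (oral capsule):
  [0→0.25]: (0.00+19.52)/2 × 0.25 = 2.44
  [0.25→6.25]: (19.52+26.86)/2 × 6 = 139.14
  [6.25→9.25]: (26.86+15.80)/2 × 3 = 63.99
  [9.25→13.25]: (15.80+7.79)/2 × 4 = 47.18
  Sum = 252.75 mg/L·h
oral capsule tail: 7.79/0.177 = 44.011; AUC_ev,0→∞ = 252.75 + 44.011 = 296.761 mg/L·h
F = (AUC_ev/D_ev)/(AUC_iv/D_iv) = (296.761/12.5)/(178.914/5) = 23.74088/35.7828 = 0.6635

F = 0.66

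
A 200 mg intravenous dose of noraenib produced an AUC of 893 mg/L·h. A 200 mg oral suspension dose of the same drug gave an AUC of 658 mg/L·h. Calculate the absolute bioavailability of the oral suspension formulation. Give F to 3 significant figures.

F = 0.737

F = (AUC_ev / D_ev) / (AUC_iv / D_iv)
  = (658/200) / (893/200)
  = 3.29 / 4.465 = 0.7368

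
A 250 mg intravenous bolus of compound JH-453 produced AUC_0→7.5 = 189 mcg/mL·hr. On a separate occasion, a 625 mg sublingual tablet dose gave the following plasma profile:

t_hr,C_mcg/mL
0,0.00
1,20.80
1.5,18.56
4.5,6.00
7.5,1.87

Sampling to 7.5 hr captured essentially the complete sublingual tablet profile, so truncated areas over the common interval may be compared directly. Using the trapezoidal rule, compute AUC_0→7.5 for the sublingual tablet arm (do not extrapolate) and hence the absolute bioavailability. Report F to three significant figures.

F = 0.146

Trapezoidal AUC_0→7.5 (sublingual tablet):
  [0→1]: (0.00+20.80)/2 × 1 = 10.4
  [1→1.5]: (20.80+18.56)/2 × 0.5 = 9.84
  [1.5→4.5]: (18.56+6.00)/2 × 3 = 36.84
  [4.5→7.5]: (6.00+1.87)/2 × 3 = 11.805
  Sum = 68.885 mcg/mL·hr
F = (AUC_ev/D_ev)/(AUC_iv/D_iv) = (68.885/625)/(189/250) = 0.110216/0.756 = 0.1458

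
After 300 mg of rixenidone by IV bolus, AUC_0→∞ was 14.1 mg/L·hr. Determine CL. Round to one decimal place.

CL = 21.3 L/hr

CL = Dose_iv / AUC_0→∞
   = 300 / 14.1 = 21.2766 L/hr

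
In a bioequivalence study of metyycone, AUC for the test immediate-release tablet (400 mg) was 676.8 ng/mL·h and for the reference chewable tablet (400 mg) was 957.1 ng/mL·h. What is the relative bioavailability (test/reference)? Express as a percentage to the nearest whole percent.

F_rel = 71%

F_rel = (AUC_test/D_test) / (AUC_ref/D_ref)
      = (676.8/400) / (957.1/400)
      = 1.692 / 2.39275 = 0.7071 = 70.71%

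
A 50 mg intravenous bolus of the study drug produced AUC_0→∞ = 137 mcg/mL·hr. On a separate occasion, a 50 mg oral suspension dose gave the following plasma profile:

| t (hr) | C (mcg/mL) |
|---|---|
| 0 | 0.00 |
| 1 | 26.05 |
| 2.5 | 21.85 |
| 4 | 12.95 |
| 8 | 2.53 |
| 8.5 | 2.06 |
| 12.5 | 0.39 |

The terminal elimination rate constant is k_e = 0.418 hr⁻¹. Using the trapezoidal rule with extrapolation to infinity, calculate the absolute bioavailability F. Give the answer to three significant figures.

F = 0.825

Trapezoidal AUC_0→12.5 (oral suspension):
  [0→1]: (0.00+26.05)/2 × 1 = 13.025
  [1→2.5]: (26.05+21.85)/2 × 1.5 = 35.925
  [2.5→4]: (21.85+12.95)/2 × 1.5 = 26.1
  [4→8]: (12.95+2.53)/2 × 4 = 30.96
  [8→8.5]: (2.53+2.06)/2 × 0.5 = 1.1475
  [8.5→12.5]: (2.06+0.39)/2 × 4 = 4.9
  Sum = 112.0575 mcg/mL·hr
Tail: C_last/k_e = 0.39/0.418 = 0.933
AUC_0→∞ (oral suspension) = 112.0575 + 0.933 = 112.9905 mcg/mL·hr
F = (AUC_ev/D_ev)/(AUC_iv/D_iv) = (112.9905/50)/(137/50) = 2.25981/2.74 = 0.8247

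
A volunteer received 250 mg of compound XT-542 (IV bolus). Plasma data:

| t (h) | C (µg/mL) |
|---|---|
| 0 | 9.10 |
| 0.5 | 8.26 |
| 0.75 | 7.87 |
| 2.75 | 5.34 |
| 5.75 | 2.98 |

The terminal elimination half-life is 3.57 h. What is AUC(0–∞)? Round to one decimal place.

Trapezoidal AUC_0→5.75:
  [0→0.5]: (9.10+8.26)/2 × 0.5 = 4.34
  [0.5→0.75]: (8.26+7.87)/2 × 0.25 = 2.01625
  [0.75→2.75]: (7.87+5.34)/2 × 2 = 13.21
  [2.75→5.75]: (5.34+2.98)/2 × 3 = 12.48
  Sum = 32.04625 µg/mL·h
k_e = ln2 / t½ = 0.693147 / 3.57 = 0.1942 h^-1
Extrapolated tail: C_last / k_e = 2.98 / 0.1942 = 15.345
AUC_0→∞ = 32.04625 + 15.345 = 47.39125 µg/mL·h

AUC = 47.4 µg/mL·h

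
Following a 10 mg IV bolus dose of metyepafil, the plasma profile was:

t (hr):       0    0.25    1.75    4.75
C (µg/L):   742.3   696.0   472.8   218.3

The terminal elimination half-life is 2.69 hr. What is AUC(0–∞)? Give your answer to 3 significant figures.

AUC = 2940 µg/L·hr

Trapezoidal AUC_0→4.75:
  [0→0.25]: (742.3+696.0)/2 × 0.25 = 179.7875
  [0.25→1.75]: (696.0+472.8)/2 × 1.5 = 876.6
  [1.75→4.75]: (472.8+218.3)/2 × 3 = 1036.65
  Sum = 2093.0375 µg/L·hr
k_e = ln2 / t½ = 0.693147 / 2.69 = 0.2577 hr^-1
Extrapolated tail: C_last / k_e = 218.3 / 0.2577 = 847.109
AUC_0→∞ = 2093.0375 + 847.109 = 2940.1465 µg/L·hr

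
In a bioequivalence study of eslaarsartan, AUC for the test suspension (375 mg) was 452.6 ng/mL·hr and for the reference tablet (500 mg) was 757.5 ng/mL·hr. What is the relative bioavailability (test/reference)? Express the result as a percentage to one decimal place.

F_rel = 79.7%

F_rel = (AUC_test/D_test) / (AUC_ref/D_ref)
      = (452.6/375) / (757.5/500)
      = 1.20693 / 1.515 = 0.7967 = 79.67%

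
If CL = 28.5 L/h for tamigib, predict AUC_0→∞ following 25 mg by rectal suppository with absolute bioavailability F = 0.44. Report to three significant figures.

AUC = 0.386 mg/L·h

AUC_0→∞ = F × Dose / CL
        = 0.44 × 25 / 28.5 = 0.385965 mg/L·h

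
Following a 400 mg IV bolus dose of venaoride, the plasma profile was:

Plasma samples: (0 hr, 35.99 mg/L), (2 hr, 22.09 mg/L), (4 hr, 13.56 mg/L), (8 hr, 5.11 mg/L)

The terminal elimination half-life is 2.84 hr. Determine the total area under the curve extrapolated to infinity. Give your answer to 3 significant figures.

Trapezoidal AUC_0→8:
  [0→2]: (35.99+22.09)/2 × 2 = 58.08
  [2→4]: (22.09+13.56)/2 × 2 = 35.65
  [4→8]: (13.56+5.11)/2 × 4 = 37.34
  Sum = 131.07 mg/L·hr
k_e = ln2 / t½ = 0.693147 / 2.84 = 0.2441 hr^-1
Extrapolated tail: C_last / k_e = 5.11 / 0.2441 = 20.934
AUC_0→∞ = 131.07 + 20.934 = 152.004 mg/L·hr

AUC = 152 mg/L·hr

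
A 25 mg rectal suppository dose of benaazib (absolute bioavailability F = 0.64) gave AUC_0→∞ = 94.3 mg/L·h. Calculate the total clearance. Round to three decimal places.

CL = F × Dose / AUC_0→∞
   = 0.64 × 25 / 94.3 = 0.169671 L/h

CL = 0.170 L/h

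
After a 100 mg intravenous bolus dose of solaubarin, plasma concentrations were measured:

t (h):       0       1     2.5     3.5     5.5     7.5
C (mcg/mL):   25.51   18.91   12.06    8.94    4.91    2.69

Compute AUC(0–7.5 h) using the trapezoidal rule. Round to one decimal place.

Trapezoidal AUC_0→7.5:
  [0→1]: (25.51+18.91)/2 × 1 = 22.21
  [1→2.5]: (18.91+12.06)/2 × 1.5 = 23.2275
  [2.5→3.5]: (12.06+8.94)/2 × 1 = 10.5
  [3.5→5.5]: (8.94+4.91)/2 × 2 = 13.85
  [5.5→7.5]: (4.91+2.69)/2 × 2 = 7.6
  Sum = 77.3875 mcg/mL·h

AUC = 77.4 mcg/mL·h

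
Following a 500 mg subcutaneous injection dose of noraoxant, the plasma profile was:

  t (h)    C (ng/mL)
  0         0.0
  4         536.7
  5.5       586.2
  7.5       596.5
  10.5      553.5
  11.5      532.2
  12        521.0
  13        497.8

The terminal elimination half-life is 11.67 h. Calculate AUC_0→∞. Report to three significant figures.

AUC = 14500 ng/mL·h

Trapezoidal AUC_0→13:
  [0→4]: (0.0+536.7)/2 × 4 = 1073.4
  [4→5.5]: (536.7+586.2)/2 × 1.5 = 842.175
  [5.5→7.5]: (586.2+596.5)/2 × 2 = 1182.7
  [7.5→10.5]: (596.5+553.5)/2 × 3 = 1725.0
  [10.5→11.5]: (553.5+532.2)/2 × 1 = 542.85
  [11.5→12]: (532.2+521.0)/2 × 0.5 = 263.3
  [12→13]: (521.0+497.8)/2 × 1 = 509.4
  Sum = 6138.825 ng/mL·h
k_e = ln2 / t½ = 0.693147 / 11.67 = 0.0594 h^-1
Extrapolated tail: C_last / k_e = 497.8 / 0.0594 = 8380.471
AUC_0→∞ = 6138.825 + 8380.471 = 14519.296 ng/mL·h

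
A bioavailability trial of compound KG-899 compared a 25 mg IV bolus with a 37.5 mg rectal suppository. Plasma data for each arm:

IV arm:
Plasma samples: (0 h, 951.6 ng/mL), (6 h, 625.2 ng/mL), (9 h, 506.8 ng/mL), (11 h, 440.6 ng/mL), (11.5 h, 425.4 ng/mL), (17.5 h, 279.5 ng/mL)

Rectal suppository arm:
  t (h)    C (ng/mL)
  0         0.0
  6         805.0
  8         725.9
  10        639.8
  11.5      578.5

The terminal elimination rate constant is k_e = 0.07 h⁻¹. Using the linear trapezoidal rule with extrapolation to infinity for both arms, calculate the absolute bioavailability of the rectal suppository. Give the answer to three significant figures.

F = 0.705

Trapezoidal AUC_0→17.5 (IV):
  [0→6]: (951.6+625.2)/2 × 6 = 4730.4
  [6→9]: (625.2+506.8)/2 × 3 = 1698.0
  [9→11]: (506.8+440.6)/2 × 2 = 947.4
  [11→11.5]: (440.6+425.4)/2 × 0.5 = 216.5
  [11.5→17.5]: (425.4+279.5)/2 × 6 = 2114.7
  Sum = 9707.0 ng/mL·h
IV tail: 279.5/0.07 = 3992.857; AUC_iv,0→∞ = 9707.0 + 3992.857 = 13699.857 ng/mL·h
Trapezoidal AUC_0→11.5 (rectal suppository):
  [0→6]: (0.0+805.0)/2 × 6 = 2415.0
  [6→8]: (805.0+725.9)/2 × 2 = 1530.9
  [8→10]: (725.9+639.8)/2 × 2 = 1365.7
  [10→11.5]: (639.8+578.5)/2 × 1.5 = 913.725
  Sum = 6225.325 ng/mL·h
rectal suppository tail: 578.5/0.07 = 8264.286; AUC_ev,0→∞ = 6225.325 + 8264.286 = 14489.611 ng/mL·h
F = (AUC_ev/D_ev)/(AUC_iv/D_iv) = (14489.611/37.5)/(13699.857/25) = 386.39/547.99428 = 0.7051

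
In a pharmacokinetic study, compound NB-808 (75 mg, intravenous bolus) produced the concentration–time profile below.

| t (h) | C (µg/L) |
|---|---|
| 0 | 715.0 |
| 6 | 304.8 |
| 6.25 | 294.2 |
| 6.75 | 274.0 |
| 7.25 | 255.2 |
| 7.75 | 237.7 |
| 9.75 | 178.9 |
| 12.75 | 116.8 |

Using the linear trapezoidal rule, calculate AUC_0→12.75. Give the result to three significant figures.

Trapezoidal AUC_0→12.75:
  [0→6]: (715.0+304.8)/2 × 6 = 3059.4
  [6→6.25]: (304.8+294.2)/2 × 0.25 = 74.875
  [6.25→6.75]: (294.2+274.0)/2 × 0.5 = 142.05
  [6.75→7.25]: (274.0+255.2)/2 × 0.5 = 132.3
  [7.25→7.75]: (255.2+237.7)/2 × 0.5 = 123.225
  [7.75→9.75]: (237.7+178.9)/2 × 2 = 416.6
  [9.75→12.75]: (178.9+116.8)/2 × 3 = 443.55
  Sum = 4392.0 µg/L·h

AUC = 4390 µg/L·h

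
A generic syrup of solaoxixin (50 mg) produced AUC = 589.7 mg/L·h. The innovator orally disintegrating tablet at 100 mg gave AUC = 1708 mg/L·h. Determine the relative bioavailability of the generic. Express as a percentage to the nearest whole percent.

F_rel = (AUC_test/D_test) / (AUC_ref/D_ref)
      = (589.7/50) / (1708/100)
      = 11.794 / 17.08 = 0.6905 = 69.05%

F_rel = 69%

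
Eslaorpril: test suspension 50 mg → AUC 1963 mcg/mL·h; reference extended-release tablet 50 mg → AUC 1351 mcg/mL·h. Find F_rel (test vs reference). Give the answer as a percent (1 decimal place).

F_rel = 145.3%

F_rel = (AUC_test/D_test) / (AUC_ref/D_ref)
      = (1963/50) / (1351/50)
      = 39.26 / 27.02 = 1.4530 = 145.30%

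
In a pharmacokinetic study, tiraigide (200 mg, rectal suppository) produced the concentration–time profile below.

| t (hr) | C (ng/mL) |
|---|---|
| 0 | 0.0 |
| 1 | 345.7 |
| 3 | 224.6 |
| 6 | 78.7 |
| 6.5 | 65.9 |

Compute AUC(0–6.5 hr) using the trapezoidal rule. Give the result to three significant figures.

Trapezoidal AUC_0→6.5:
  [0→1]: (0.0+345.7)/2 × 1 = 172.85
  [1→3]: (345.7+224.6)/2 × 2 = 570.3
  [3→6]: (224.6+78.7)/2 × 3 = 454.95
  [6→6.5]: (78.7+65.9)/2 × 0.5 = 36.15
  Sum = 1234.25 ng/mL·hr

AUC = 1230 ng/mL·hr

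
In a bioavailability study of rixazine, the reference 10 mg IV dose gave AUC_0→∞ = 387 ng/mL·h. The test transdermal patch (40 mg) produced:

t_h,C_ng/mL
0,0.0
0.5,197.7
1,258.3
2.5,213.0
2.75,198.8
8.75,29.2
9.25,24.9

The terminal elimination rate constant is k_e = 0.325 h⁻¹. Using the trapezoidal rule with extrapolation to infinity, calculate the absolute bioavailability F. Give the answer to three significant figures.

F = 0.867

Trapezoidal AUC_0→9.25 (transdermal patch):
  [0→0.5]: (0.0+197.7)/2 × 0.5 = 49.425
  [0.5→1]: (197.7+258.3)/2 × 0.5 = 114.0
  [1→2.5]: (258.3+213.0)/2 × 1.5 = 353.475
  [2.5→2.75]: (213.0+198.8)/2 × 0.25 = 51.475
  [2.75→8.75]: (198.8+29.2)/2 × 6 = 684.0
  [8.75→9.25]: (29.2+24.9)/2 × 0.5 = 13.525
  Sum = 1265.9 ng/mL·h
Tail: C_last/k_e = 24.9/0.325 = 76.615
AUC_0→∞ (transdermal patch) = 1265.9 + 76.615 = 1342.515 ng/mL·h
F = (AUC_ev/D_ev)/(AUC_iv/D_iv) = (1342.515/40)/(387/10) = 33.562875/38.7 = 0.8673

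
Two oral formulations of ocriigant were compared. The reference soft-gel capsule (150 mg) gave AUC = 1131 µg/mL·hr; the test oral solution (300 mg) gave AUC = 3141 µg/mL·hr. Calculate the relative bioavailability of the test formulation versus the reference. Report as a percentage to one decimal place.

F_rel = (AUC_test/D_test) / (AUC_ref/D_ref)
      = (3141/300) / (1131/150)
      = 10.47 / 7.54 = 1.3886 = 138.86%

F_rel = 138.9%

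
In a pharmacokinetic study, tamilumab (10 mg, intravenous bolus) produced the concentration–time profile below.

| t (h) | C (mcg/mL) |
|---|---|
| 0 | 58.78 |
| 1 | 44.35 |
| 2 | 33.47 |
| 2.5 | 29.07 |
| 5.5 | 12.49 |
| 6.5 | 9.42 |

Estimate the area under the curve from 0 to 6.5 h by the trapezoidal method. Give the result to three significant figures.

Trapezoidal AUC_0→6.5:
  [0→1]: (58.78+44.35)/2 × 1 = 51.565
  [1→2]: (44.35+33.47)/2 × 1 = 38.91
  [2→2.5]: (33.47+29.07)/2 × 0.5 = 15.635
  [2.5→5.5]: (29.07+12.49)/2 × 3 = 62.34
  [5.5→6.5]: (12.49+9.42)/2 × 1 = 10.955
  Sum = 179.405 mcg/mL·h

AUC = 179 mcg/mL·h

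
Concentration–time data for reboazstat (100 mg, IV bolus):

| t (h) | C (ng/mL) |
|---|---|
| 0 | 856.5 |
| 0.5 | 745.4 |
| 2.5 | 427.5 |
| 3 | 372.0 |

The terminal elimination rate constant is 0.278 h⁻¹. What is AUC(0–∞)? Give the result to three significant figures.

AUC = 3110 ng/mL·h

Trapezoidal AUC_0→3:
  [0→0.5]: (856.5+745.4)/2 × 0.5 = 400.475
  [0.5→2.5]: (745.4+427.5)/2 × 2 = 1172.9
  [2.5→3]: (427.5+372.0)/2 × 0.5 = 199.875
  Sum = 1773.25 ng/mL·h
Extrapolated tail: C_last / k_e = 372.0 / 0.278 = 1338.129
AUC_0→∞ = 1773.25 + 1338.129 = 3111.379 ng/mL·h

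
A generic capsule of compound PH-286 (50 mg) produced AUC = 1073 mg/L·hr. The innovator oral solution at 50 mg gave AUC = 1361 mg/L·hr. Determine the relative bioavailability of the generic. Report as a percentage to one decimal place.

F_rel = (AUC_test/D_test) / (AUC_ref/D_ref)
      = (1073/50) / (1361/50)
      = 21.46 / 27.22 = 0.7884 = 78.84%

F_rel = 78.8%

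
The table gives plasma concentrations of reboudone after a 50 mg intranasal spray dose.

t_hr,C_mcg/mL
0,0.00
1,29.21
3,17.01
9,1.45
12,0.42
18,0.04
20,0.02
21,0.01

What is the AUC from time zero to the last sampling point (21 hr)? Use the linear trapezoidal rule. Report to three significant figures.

Trapezoidal AUC_0→21:
  [0→1]: (0.00+29.21)/2 × 1 = 14.605
  [1→3]: (29.21+17.01)/2 × 2 = 46.22
  [3→9]: (17.01+1.45)/2 × 6 = 55.38
  [9→12]: (1.45+0.42)/2 × 3 = 2.805
  [12→18]: (0.42+0.04)/2 × 6 = 1.38
  [18→20]: (0.04+0.02)/2 × 2 = 0.06
  [20→21]: (0.02+0.01)/2 × 1 = 0.015
  Sum = 120.465 mcg/mL·hr

AUC = 120 mcg/mL·hr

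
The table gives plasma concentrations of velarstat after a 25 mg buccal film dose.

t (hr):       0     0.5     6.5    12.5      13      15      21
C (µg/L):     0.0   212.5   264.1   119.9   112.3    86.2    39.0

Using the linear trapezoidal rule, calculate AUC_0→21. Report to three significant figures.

Trapezoidal AUC_0→21:
  [0→0.5]: (0.0+212.5)/2 × 0.5 = 53.125
  [0.5→6.5]: (212.5+264.1)/2 × 6 = 1429.8
  [6.5→12.5]: (264.1+119.9)/2 × 6 = 1152.0
  [12.5→13]: (119.9+112.3)/2 × 0.5 = 58.05
  [13→15]: (112.3+86.2)/2 × 2 = 198.5
  [15→21]: (86.2+39.0)/2 × 6 = 375.6
  Sum = 3267.075 µg/L·hr

AUC = 3270 µg/L·hr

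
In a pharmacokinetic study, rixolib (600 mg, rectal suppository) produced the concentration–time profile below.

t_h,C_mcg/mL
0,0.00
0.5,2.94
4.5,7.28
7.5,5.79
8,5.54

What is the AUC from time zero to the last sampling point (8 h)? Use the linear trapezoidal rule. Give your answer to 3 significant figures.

AUC = 43.6 mcg/mL·h

Trapezoidal AUC_0→8:
  [0→0.5]: (0.00+2.94)/2 × 0.5 = 0.735
  [0.5→4.5]: (2.94+7.28)/2 × 4 = 20.44
  [4.5→7.5]: (7.28+5.79)/2 × 3 = 19.605
  [7.5→8]: (5.79+5.54)/2 × 0.5 = 2.8325
  Sum = 43.6125 mcg/mL·h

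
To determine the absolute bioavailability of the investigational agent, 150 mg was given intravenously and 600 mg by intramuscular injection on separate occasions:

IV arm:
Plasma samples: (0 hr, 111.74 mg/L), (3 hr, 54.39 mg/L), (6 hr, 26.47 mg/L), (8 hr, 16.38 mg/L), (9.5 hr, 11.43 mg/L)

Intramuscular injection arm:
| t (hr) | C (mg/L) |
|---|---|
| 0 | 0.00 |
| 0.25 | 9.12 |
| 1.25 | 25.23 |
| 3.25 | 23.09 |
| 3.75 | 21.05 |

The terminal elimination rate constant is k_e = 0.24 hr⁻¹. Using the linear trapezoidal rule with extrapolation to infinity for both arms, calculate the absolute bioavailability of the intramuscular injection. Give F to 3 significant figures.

Trapezoidal AUC_0→9.5 (IV):
  [0→3]: (111.74+54.39)/2 × 3 = 249.195
  [3→6]: (54.39+26.47)/2 × 3 = 121.29
  [6→8]: (26.47+16.38)/2 × 2 = 42.85
  [8→9.5]: (16.38+11.43)/2 × 1.5 = 20.8575
  Sum = 434.1925 mg/L·hr
IV tail: 11.43/0.24 = 47.625; AUC_iv,0→∞ = 434.1925 + 47.625 = 481.8175 mg/L·hr
Trapezoidal AUC_0→3.75 (intramuscular injection):
  [0→0.25]: (0.00+9.12)/2 × 0.25 = 1.14
  [0.25→1.25]: (9.12+25.23)/2 × 1 = 17.175
  [1.25→3.25]: (25.23+23.09)/2 × 2 = 48.32
  [3.25→3.75]: (23.09+21.05)/2 × 0.5 = 11.035
  Sum = 77.67 mg/L·hr
intramuscular injection tail: 21.05/0.24 = 87.708; AUC_ev,0→∞ = 77.67 + 87.708 = 165.378 mg/L·hr
F = (AUC_ev/D_ev)/(AUC_iv/D_iv) = (165.378/600)/(481.8175/150) = 0.27563/3.21212 = 0.0858

F = 0.0858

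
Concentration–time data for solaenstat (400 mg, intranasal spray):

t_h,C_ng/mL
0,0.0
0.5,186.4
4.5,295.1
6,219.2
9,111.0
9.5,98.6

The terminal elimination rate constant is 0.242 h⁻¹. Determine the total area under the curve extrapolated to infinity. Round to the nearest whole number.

AUC = 2350 ng/mL·h

Trapezoidal AUC_0→9.5:
  [0→0.5]: (0.0+186.4)/2 × 0.5 = 46.6
  [0.5→4.5]: (186.4+295.1)/2 × 4 = 963.0
  [4.5→6]: (295.1+219.2)/2 × 1.5 = 385.725
  [6→9]: (219.2+111.0)/2 × 3 = 495.3
  [9→9.5]: (111.0+98.6)/2 × 0.5 = 52.4
  Sum = 1943.025 ng/mL·h
Extrapolated tail: C_last / k_e = 98.6 / 0.242 = 407.438
AUC_0→∞ = 1943.025 + 407.438 = 2350.463 ng/mL·h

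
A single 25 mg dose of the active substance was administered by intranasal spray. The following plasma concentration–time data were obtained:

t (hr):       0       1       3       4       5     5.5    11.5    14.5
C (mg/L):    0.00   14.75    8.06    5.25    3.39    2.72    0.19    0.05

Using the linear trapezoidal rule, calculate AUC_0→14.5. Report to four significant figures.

AUC = 51.78 mg/L·hr

Trapezoidal AUC_0→14.5:
  [0→1]: (0.00+14.75)/2 × 1 = 7.375
  [1→3]: (14.75+8.06)/2 × 2 = 22.81
  [3→4]: (8.06+5.25)/2 × 1 = 6.655
  [4→5]: (5.25+3.39)/2 × 1 = 4.32
  [5→5.5]: (3.39+2.72)/2 × 0.5 = 1.5275
  [5.5→11.5]: (2.72+0.19)/2 × 6 = 8.73
  [11.5→14.5]: (0.19+0.05)/2 × 3 = 0.36
  Sum = 51.7775 mg/L·hr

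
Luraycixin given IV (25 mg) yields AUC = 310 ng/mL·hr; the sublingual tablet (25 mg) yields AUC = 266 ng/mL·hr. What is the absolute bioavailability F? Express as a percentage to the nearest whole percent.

F = (AUC_ev / D_ev) / (AUC_iv / D_iv)
  = (266/25) / (310/25)
  = 10.64 / 12.4 = 0.8581
  = 85.81%

F = 86%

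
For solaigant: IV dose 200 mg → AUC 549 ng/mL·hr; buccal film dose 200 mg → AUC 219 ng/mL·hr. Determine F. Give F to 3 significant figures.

F = (AUC_ev / D_ev) / (AUC_iv / D_iv)
  = (219/200) / (549/200)
  = 1.095 / 2.745 = 0.3989

F = 0.399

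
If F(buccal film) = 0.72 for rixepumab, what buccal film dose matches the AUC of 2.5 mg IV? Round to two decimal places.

For equal systemic exposure: F × D_ev = D_iv
D_ev = D_iv / F = 2.5 / 0.72 = 3.47222 mg

D_buccal = 3.47 mg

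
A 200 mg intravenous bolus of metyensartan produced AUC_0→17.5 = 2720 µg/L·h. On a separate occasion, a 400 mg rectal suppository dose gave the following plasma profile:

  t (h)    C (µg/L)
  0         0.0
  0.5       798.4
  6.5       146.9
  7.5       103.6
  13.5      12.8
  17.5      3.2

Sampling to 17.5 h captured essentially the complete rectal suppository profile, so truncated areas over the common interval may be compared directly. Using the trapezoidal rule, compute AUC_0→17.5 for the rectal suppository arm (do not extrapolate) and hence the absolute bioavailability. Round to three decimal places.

F = 0.651

Trapezoidal AUC_0→17.5 (rectal suppository):
  [0→0.5]: (0.0+798.4)/2 × 0.5 = 199.6
  [0.5→6.5]: (798.4+146.9)/2 × 6 = 2835.9
  [6.5→7.5]: (146.9+103.6)/2 × 1 = 125.25
  [7.5→13.5]: (103.6+12.8)/2 × 6 = 349.2
  [13.5→17.5]: (12.8+3.2)/2 × 4 = 32.0
  Sum = 3541.95 µg/L·h
F = (AUC_ev/D_ev)/(AUC_iv/D_iv) = (3541.95/400)/(2720/200) = 8.854875/13.6 = 0.6511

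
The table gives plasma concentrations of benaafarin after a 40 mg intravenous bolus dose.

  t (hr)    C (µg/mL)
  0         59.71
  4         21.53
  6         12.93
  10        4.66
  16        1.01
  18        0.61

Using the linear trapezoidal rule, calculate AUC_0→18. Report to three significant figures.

AUC = 251 µg/mL·hr

Trapezoidal AUC_0→18:
  [0→4]: (59.71+21.53)/2 × 4 = 162.48
  [4→6]: (21.53+12.93)/2 × 2 = 34.46
  [6→10]: (12.93+4.66)/2 × 4 = 35.18
  [10→16]: (4.66+1.01)/2 × 6 = 17.01
  [16→18]: (1.01+0.61)/2 × 2 = 1.62
  Sum = 250.75 µg/mL·hr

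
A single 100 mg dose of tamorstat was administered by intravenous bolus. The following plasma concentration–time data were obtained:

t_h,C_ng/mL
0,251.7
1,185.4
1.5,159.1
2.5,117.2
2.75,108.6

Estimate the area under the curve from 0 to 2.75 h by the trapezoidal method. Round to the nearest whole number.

Trapezoidal AUC_0→2.75:
  [0→1]: (251.7+185.4)/2 × 1 = 218.55
  [1→1.5]: (185.4+159.1)/2 × 0.5 = 86.125
  [1.5→2.5]: (159.1+117.2)/2 × 1 = 138.15
  [2.5→2.75]: (117.2+108.6)/2 × 0.25 = 28.225
  Sum = 471.05 ng/mL·h

AUC = 471 ng/mL·h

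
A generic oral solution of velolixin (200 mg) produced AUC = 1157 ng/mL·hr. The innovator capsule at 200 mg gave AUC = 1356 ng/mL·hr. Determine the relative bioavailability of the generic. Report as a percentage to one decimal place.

F_rel = (AUC_test/D_test) / (AUC_ref/D_ref)
      = (1157/200) / (1356/200)
      = 5.785 / 6.78 = 0.8532 = 85.32%

F_rel = 85.3%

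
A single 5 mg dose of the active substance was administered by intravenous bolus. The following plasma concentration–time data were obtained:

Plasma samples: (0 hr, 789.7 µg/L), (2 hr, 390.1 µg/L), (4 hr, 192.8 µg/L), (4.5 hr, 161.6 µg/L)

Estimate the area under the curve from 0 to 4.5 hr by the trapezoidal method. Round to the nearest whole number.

AUC = 1851 µg/L·hr

Trapezoidal AUC_0→4.5:
  [0→2]: (789.7+390.1)/2 × 2 = 1179.8
  [2→4]: (390.1+192.8)/2 × 2 = 582.9
  [4→4.5]: (192.8+161.6)/2 × 0.5 = 88.6
  Sum = 1851.3 µg/L·hr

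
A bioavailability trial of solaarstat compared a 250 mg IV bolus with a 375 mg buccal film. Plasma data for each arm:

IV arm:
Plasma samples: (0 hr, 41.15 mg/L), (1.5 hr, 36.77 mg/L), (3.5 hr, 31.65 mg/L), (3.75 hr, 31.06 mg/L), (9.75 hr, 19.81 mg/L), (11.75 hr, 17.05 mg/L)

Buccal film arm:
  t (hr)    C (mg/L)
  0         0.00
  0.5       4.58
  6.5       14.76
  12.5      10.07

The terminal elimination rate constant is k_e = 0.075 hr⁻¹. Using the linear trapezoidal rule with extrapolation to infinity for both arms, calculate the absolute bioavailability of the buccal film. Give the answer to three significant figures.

Trapezoidal AUC_0→11.75 (IV):
  [0→1.5]: (41.15+36.77)/2 × 1.5 = 58.44
  [1.5→3.5]: (36.77+31.65)/2 × 2 = 68.42
  [3.5→3.75]: (31.65+31.06)/2 × 0.25 = 7.83875
  [3.75→9.75]: (31.06+19.81)/2 × 6 = 152.61
  [9.75→11.75]: (19.81+17.05)/2 × 2 = 36.86
  Sum = 324.16875 mg/L·hr
IV tail: 17.05/0.075 = 227.333; AUC_iv,0→∞ = 324.16875 + 227.333 = 551.50175 mg/L·hr
Trapezoidal AUC_0→12.5 (buccal film):
  [0→0.5]: (0.00+4.58)/2 × 0.5 = 1.145
  [0.5→6.5]: (4.58+14.76)/2 × 6 = 58.02
  [6.5→12.5]: (14.76+10.07)/2 × 6 = 74.49
  Sum = 133.655 mg/L·hr
buccal film tail: 10.07/0.075 = 134.267; AUC_ev,0→∞ = 133.655 + 134.267 = 267.922 mg/L·hr
F = (AUC_ev/D_ev)/(AUC_iv/D_iv) = (267.922/375)/(551.50175/250) = 0.714459/2.206007 = 0.3239

F = 0.324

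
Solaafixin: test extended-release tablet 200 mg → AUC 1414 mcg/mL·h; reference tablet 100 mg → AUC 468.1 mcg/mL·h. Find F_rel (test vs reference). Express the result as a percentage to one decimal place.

F_rel = 151.0%

F_rel = (AUC_test/D_test) / (AUC_ref/D_ref)
      = (1414/200) / (468.1/100)
      = 7.07 / 4.681 = 1.5104 = 151.04%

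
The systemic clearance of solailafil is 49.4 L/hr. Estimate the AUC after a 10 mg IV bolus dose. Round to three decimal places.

AUC_0→∞ = Dose_iv / CL
        = 10 / 49.4 = 0.202429 mg/L·hr

AUC = 0.202 mg/L·hr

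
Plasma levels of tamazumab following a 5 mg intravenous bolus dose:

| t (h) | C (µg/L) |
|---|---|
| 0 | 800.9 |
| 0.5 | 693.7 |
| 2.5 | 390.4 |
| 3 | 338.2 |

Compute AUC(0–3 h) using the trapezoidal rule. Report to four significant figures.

AUC = 1640 µg/L·h

Trapezoidal AUC_0→3:
  [0→0.5]: (800.9+693.7)/2 × 0.5 = 373.65
  [0.5→2.5]: (693.7+390.4)/2 × 2 = 1084.1
  [2.5→3]: (390.4+338.2)/2 × 0.5 = 182.15
  Sum = 1639.9 µg/L·h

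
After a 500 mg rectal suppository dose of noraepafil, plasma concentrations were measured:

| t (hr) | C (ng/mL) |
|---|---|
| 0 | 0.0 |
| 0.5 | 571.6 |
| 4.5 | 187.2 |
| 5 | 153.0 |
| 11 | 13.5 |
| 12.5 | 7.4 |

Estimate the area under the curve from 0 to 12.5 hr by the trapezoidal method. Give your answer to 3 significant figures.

Trapezoidal AUC_0→12.5:
  [0→0.5]: (0.0+571.6)/2 × 0.5 = 142.9
  [0.5→4.5]: (571.6+187.2)/2 × 4 = 1517.6
  [4.5→5]: (187.2+153.0)/2 × 0.5 = 85.05
  [5→11]: (153.0+13.5)/2 × 6 = 499.5
  [11→12.5]: (13.5+7.4)/2 × 1.5 = 15.675
  Sum = 2260.725 ng/mL·hr

AUC = 2260 ng/mL·hr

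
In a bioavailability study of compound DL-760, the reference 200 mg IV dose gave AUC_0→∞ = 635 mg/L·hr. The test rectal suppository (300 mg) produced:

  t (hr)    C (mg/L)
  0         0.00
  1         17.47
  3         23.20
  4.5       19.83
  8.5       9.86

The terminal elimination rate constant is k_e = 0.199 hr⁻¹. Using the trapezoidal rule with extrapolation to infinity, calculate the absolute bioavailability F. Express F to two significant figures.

Trapezoidal AUC_0→8.5 (rectal suppository):
  [0→1]: (0.00+17.47)/2 × 1 = 8.735
  [1→3]: (17.47+23.20)/2 × 2 = 40.67
  [3→4.5]: (23.20+19.83)/2 × 1.5 = 32.2725
  [4.5→8.5]: (19.83+9.86)/2 × 4 = 59.38
  Sum = 141.0575 mg/L·hr
Tail: C_last/k_e = 9.86/0.199 = 49.548
AUC_0→∞ (rectal suppository) = 141.0575 + 49.548 = 190.6055 mg/L·hr
F = (AUC_ev/D_ev)/(AUC_iv/D_iv) = (190.6055/300)/(635/200) = 0.635352/3.175 = 0.2001

F = 0.20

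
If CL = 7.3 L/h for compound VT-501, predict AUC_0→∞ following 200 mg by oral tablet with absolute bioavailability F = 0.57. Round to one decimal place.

AUC = 15.6 mg/L·h

AUC_0→∞ = F × Dose / CL
        = 0.57 × 200 / 7.3 = 15.6164 mg/L·h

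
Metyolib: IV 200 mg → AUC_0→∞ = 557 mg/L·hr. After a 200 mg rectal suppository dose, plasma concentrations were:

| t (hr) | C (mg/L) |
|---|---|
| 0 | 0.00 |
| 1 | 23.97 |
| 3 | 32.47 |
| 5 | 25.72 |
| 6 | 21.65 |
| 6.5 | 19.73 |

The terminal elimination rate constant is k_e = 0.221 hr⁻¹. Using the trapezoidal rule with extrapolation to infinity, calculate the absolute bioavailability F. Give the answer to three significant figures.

F = 0.449

Trapezoidal AUC_0→6.5 (rectal suppository):
  [0→1]: (0.00+23.97)/2 × 1 = 11.985
  [1→3]: (23.97+32.47)/2 × 2 = 56.44
  [3→5]: (32.47+25.72)/2 × 2 = 58.19
  [5→6]: (25.72+21.65)/2 × 1 = 23.685
  [6→6.5]: (21.65+19.73)/2 × 0.5 = 10.345
  Sum = 160.645 mg/L·hr
Tail: C_last/k_e = 19.73/0.221 = 89.276
AUC_0→∞ (rectal suppository) = 160.645 + 89.276 = 249.921 mg/L·hr
F = (AUC_ev/D_ev)/(AUC_iv/D_iv) = (249.921/200)/(557/200) = 1.249605/2.785 = 0.4487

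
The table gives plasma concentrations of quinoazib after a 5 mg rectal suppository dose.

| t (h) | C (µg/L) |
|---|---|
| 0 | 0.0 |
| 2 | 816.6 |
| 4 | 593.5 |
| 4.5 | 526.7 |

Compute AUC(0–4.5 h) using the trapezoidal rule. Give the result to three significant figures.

AUC = 2510 µg/L·h

Trapezoidal AUC_0→4.5:
  [0→2]: (0.0+816.6)/2 × 2 = 816.6
  [2→4]: (816.6+593.5)/2 × 2 = 1410.1
  [4→4.5]: (593.5+526.7)/2 × 0.5 = 280.05
  Sum = 2506.75 µg/L·h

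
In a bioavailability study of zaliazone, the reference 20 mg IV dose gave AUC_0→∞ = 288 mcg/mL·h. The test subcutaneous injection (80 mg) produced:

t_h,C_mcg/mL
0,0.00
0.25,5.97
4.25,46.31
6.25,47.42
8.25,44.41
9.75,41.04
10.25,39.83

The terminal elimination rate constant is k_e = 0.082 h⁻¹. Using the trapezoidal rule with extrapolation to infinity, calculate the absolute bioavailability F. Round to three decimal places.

F = 0.747

Trapezoidal AUC_0→10.25 (subcutaneous injection):
  [0→0.25]: (0.00+5.97)/2 × 0.25 = 0.74625
  [0.25→4.25]: (5.97+46.31)/2 × 4 = 104.56
  [4.25→6.25]: (46.31+47.42)/2 × 2 = 93.73
  [6.25→8.25]: (47.42+44.41)/2 × 2 = 91.83
  [8.25→9.75]: (44.41+41.04)/2 × 1.5 = 64.0875
  [9.75→10.25]: (41.04+39.83)/2 × 0.5 = 20.2175
  Sum = 375.17125 mcg/mL·h
Tail: C_last/k_e = 39.83/0.082 = 485.732
AUC_0→∞ (subcutaneous injection) = 375.17125 + 485.732 = 860.90325 mcg/mL·h
F = (AUC_ev/D_ev)/(AUC_iv/D_iv) = (860.90325/80)/(288/20) = 10.7613/14.4 = 0.7473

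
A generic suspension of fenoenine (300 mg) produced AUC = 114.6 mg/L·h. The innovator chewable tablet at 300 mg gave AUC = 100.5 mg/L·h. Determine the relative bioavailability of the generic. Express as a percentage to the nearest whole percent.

F_rel = 114%

F_rel = (AUC_test/D_test) / (AUC_ref/D_ref)
      = (114.6/300) / (100.5/300)
      = 0.382 / 0.335 = 1.1403 = 114.03%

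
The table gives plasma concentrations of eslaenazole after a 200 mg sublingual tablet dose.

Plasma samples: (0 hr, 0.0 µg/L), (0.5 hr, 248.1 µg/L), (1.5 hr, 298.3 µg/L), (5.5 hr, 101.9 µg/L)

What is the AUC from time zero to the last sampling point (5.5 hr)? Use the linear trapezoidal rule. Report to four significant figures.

AUC = 1136 µg/L·hr

Trapezoidal AUC_0→5.5:
  [0→0.5]: (0.0+248.1)/2 × 0.5 = 62.025
  [0.5→1.5]: (248.1+298.3)/2 × 1 = 273.2
  [1.5→5.5]: (298.3+101.9)/2 × 4 = 800.4
  Sum = 1135.625 µg/L·hr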